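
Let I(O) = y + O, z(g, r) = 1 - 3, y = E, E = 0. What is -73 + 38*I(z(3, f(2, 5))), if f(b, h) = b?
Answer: -149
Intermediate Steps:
y = 0
z(g, r) = -2
I(O) = O (I(O) = 0 + O = O)
-73 + 38*I(z(3, f(2, 5))) = -73 + 38*(-2) = -73 - 76 = -149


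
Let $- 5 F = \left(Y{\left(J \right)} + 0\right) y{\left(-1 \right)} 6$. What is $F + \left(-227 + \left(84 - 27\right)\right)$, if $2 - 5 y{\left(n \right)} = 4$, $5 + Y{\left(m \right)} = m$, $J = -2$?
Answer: $- \frac{4334}{25} \approx -173.36$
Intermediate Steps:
$Y{\left(m \right)} = -5 + m$
$y{\left(n \right)} = - \frac{2}{5}$ ($y{\left(n \right)} = \frac{2}{5} - \frac{4}{5} = - \frac{2}{5}$)
$F = - \frac{84}{25}$ ($F = - \frac{\left(\left(-5 - 2\right) + 0\right) \left(\left(- \frac{2}{5}\right) 6\right)}{5} = - \frac{\left(-7 + 0\right) \left(- \frac{12}{5}\right)}{5} = - \frac{\left(-7\right) \left(- \frac{12}{5}\right)}{5} = \left(- \frac{1}{5}\right) \frac{84}{5} = - \frac{84}{25} \approx -3.36$)
$F + \left(-227 + \left(84 - 27\right)\right) = - \frac{84}{25} + \left(-227 + \left(84 - 27\right)\right) = - \frac{84}{25} + \left(-227 + 57\right) = - \frac{84}{25} - 170 = - \frac{4334}{25}$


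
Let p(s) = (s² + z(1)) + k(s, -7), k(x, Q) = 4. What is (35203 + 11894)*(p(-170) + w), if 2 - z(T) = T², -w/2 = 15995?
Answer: -145294245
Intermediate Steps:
w = -31990 (w = -2*15995 = -31990)
z(T) = 2 - T²
p(s) = 5 + s² (p(s) = (s² + (2 - 1*1²)) + 4 = (s² + (2 - 1*1)) + 4 = (s² + (2 - 1)) + 4 = (s² + 1) + 4 = (1 + s²) + 4 = 5 + s²)
(35203 + 11894)*(p(-170) + w) = (35203 + 11894)*((5 + (-170)²) - 31990) = 47097*((5 + 28900) - 31990) = 47097*(28905 - 31990) = 47097*(-3085) = -145294245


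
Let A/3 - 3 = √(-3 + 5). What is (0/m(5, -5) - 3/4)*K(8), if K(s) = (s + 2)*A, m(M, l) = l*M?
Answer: -135/2 - 45*√2/2 ≈ -99.320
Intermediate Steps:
A = 9 + 3*√2 (A = 9 + 3*√(-3 + 5) = 9 + 3*√2 ≈ 13.243)
m(M, l) = M*l
K(s) = (2 + s)*(9 + 3*√2) (K(s) = (s + 2)*(9 + 3*√2) = (2 + s)*(9 + 3*√2))
(0/m(5, -5) - 3/4)*K(8) = (0/((5*(-5))) - 3/4)*(3*(2 + 8)*(3 + √2)) = (0/(-25) - 3*¼)*(3*10*(3 + √2)) = (0*(-1/25) - ¾)*(90 + 30*√2) = (0 - ¾)*(90 + 30*√2) = -3*(90 + 30*√2)/4 = -135/2 - 45*√2/2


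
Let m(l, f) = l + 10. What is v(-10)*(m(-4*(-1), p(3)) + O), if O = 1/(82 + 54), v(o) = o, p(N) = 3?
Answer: -9525/68 ≈ -140.07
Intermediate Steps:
m(l, f) = 10 + l
O = 1/136 ≈ 0.0073529
v(-10)*(m(-4*(-1), p(3)) + O) = -10*((10 - 4*(-1)) + 1/136) = -10*((10 + 4) + 1/136) = -10*(14 + 1/136) = -10*1905/136 = -9525/68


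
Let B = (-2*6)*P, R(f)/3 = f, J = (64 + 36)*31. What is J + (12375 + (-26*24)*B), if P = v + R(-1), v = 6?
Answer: 37939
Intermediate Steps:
J = 3100 (J = 100*31 = 3100)
R(f) = 3*f
P = 3 (P = 6 + 3*(-1) = 6 - 3 = 3)
B = -36 (B = -2*6*3 = -12*3 = -36)
J + (12375 + (-26*24)*B) = 3100 + (12375 - 26*24*(-36)) = 3100 + (12375 - 624*(-36)) = 3100 + (12375 + 22464) = 3100 + 34839 = 37939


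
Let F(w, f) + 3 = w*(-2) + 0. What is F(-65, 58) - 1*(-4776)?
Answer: 4903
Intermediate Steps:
F(w, f) = -3 - 2*w (F(w, f) = -3 + (w*(-2) + 0) = -3 + (-2*w + 0) = -3 - 2*w)
F(-65, 58) - 1*(-4776) = (-3 - 2*(-65)) - 1*(-4776) = (-3 + 130) + 4776 = 127 + 4776 = 4903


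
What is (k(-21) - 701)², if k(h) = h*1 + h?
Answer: 552049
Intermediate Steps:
k(h) = 2*h (k(h) = h + h = 2*h)
(k(-21) - 701)² = (2*(-21) - 701)² = (-42 - 701)² = (-743)² = 552049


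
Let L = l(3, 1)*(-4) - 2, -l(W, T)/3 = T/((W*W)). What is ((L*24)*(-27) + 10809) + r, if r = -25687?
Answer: -14446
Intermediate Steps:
l(W, T) = -3*T/W² (l(W, T) = -3*T/(W*W) = -3*T/(W²) = -3*T/W²)
L = -⅔ (L = -3*1/3²*(-4) - 2 = -3*1*⅑*(-4) - 2 = -⅓*(-4) - 2 = 4/3 - 2 = -⅔ ≈ -0.66667)
((L*24)*(-27) + 10809) + r = (-⅔*24*(-27) + 10809) - 25687 = (-16*(-27) + 10809) - 25687 = (432 + 10809) - 25687 = 11241 - 25687 = -14446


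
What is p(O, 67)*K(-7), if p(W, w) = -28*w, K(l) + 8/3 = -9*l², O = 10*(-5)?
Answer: 2496956/3 ≈ 8.3232e+5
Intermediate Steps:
O = -50
K(l) = -8/3 - 9*l²
p(O, 67)*K(-7) = (-28*67)*(-8/3 - 9*(-7)²) = -1876*(-8/3 - 9*49) = -1876*(-8/3 - 441) = -1876*(-1331/3) = 2496956/3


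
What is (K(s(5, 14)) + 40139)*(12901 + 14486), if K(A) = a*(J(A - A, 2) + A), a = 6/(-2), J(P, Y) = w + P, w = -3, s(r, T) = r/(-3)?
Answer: 1099670211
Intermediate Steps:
s(r, T) = -r/3 (s(r, T) = r*(-⅓) = -r/3)
J(P, Y) = -3 + P
a = -3 (a = 6*(-½) = -3)
K(A) = 9 - 3*A (K(A) = -3*((-3 + (A - A)) + A) = -3*((-3 + 0) + A) = -3*(-3 + A) = 9 - 3*A)
(K(s(5, 14)) + 40139)*(12901 + 14486) = ((9 - (-1)*5) + 40139)*(12901 + 14486) = ((9 - 3*(-5/3)) + 40139)*27387 = ((9 + 5) + 40139)*27387 = (14 + 40139)*27387 = 40153*27387 = 1099670211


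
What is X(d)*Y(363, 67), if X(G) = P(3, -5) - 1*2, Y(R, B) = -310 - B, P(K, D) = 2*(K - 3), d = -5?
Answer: 754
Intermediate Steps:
P(K, D) = -6 + 2*K (P(K, D) = 2*(-3 + K) = -6 + 2*K)
X(G) = -2 (X(G) = (-6 + 2*3) - 1*2 = (-6 + 6) - 2 = 0 - 2 = -2)
X(d)*Y(363, 67) = -2*(-310 - 1*67) = -2*(-310 - 67) = -2*(-377) = 754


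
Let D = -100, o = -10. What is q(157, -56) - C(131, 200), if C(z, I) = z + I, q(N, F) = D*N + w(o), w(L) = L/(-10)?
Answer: -16030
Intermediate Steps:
w(L) = -L/10 (w(L) = L*(-⅒) = -L/10)
q(N, F) = 1 - 100*N (q(N, F) = -100*N - ⅒*(-10) = -100*N + 1 = 1 - 100*N)
C(z, I) = I + z
q(157, -56) - C(131, 200) = (1 - 100*157) - (200 + 131) = (1 - 15700) - 1*331 = -15699 - 331 = -16030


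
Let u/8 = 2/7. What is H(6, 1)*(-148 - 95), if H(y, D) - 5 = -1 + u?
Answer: -10692/7 ≈ -1527.4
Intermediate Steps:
u = 16/7 (u = 8*(2/7) = 16/7 ≈ 2.2857)
H(y, D) = 44/7 (H(y, D) = 5 + (-1 + 16/7) = 5 + 9/7 = 44/7)
H(6, 1)*(-148 - 95) = 44*(-148 - 95)/7 = (44/7)*(-243) = -10692/7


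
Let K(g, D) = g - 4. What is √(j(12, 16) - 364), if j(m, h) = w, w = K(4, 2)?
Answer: 2*I*√91 ≈ 19.079*I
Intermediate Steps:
K(g, D) = -4 + g
w = 0 (w = -4 + 4 = 0)
j(m, h) = 0
√(j(12, 16) - 364) = √(0 - 364) = √(-364) = 2*I*√91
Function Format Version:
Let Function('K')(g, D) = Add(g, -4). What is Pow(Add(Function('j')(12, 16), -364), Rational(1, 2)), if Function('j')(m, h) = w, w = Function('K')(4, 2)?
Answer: Mul(2, I, Pow(91, Rational(1, 2))) ≈ Mul(19.079, I)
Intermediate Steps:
Function('K')(g, D) = Add(-4, g)
w = 0 (w = Add(-4, 4) = 0)
Function('j')(m, h) = 0
Pow(Add(Function('j')(12, 16), -364), Rational(1, 2)) = Pow(Add(0, -364), Rational(1, 2)) = Pow(-364, Rational(1, 2)) = Mul(2, I, Pow(91, Rational(1, 2)))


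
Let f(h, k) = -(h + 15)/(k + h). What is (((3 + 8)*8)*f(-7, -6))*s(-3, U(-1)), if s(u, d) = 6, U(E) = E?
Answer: 4224/13 ≈ 324.92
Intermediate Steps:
f(h, k) = -(15 + h)/(h + k)
(((3 + 8)*8)*f(-7, -6))*s(-3, U(-1)) = (((3 + 8)*8)*((-15 - 1*(-7))/(-7 - 6)))*6 = ((11*8)*((-15 + 7)/(-13)))*6 = (88*(-1/13*(-8)))*6 = (88*(8/13))*6 = (704/13)*6 = 4224/13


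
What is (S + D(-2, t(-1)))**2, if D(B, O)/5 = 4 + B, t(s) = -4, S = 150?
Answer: 25600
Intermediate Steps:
D(B, O) = 20 + 5*B (D(B, O) = 5*(4 + B) = 20 + 5*B)
(S + D(-2, t(-1)))**2 = (150 + (20 + 5*(-2)))**2 = (150 + (20 - 10))**2 = (150 + 10)**2 = 160**2 = 25600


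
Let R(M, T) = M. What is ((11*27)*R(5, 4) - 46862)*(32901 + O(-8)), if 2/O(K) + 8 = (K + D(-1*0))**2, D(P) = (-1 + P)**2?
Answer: -61210986511/41 ≈ -1.4930e+9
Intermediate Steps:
O(K) = 2/(-8 + (1 + K)**2) (O(K) = 2/(-8 + (K + (-1 - 1*0)**2)**2) = 2/(-8 + (K + (-1 + 0)**2)**2) = 2/(-8 + (K + (-1)**2)**2) = 2/(-8 + (K + 1)**2) = 2/(-8 + (1 + K)**2))
((11*27)*R(5, 4) - 46862)*(32901 + O(-8)) = ((11*27)*5 - 46862)*(32901 + 2/(-8 + (1 - 8)**2)) = (297*5 - 46862)*(32901 + 2/(-8 + (-7)**2)) = (1485 - 46862)*(32901 + 2/(-8 + 49)) = -45377*(32901 + 2/41) = -45377*1348943/41 = -61210986511/41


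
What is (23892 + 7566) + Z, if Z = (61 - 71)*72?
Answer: 30738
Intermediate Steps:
Z = -720 (Z = -10*72 = -720)
(23892 + 7566) + Z = (23892 + 7566) - 720 = 31458 - 720 = 30738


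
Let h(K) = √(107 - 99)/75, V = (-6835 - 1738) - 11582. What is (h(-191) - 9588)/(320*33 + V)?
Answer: 9588/9595 - 2*√2/719625 ≈ 0.99927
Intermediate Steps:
V = -20155 (V = -8573 - 11582 = -20155)
h(K) = 2*√2/75 (h(K) = √8*(1/75) = (2*√2)*(1/75) = 2*√2/75)
(h(-191) - 9588)/(320*33 + V) = (2*√2/75 - 9588)/(320*33 - 20155) = (-9588 + 2*√2/75)/(10560 - 20155) = (-9588 + 2*√2/75)/(-9595) = (-9588 + 2*√2/75)*(-1/9595) = 9588/9595 - 2*√2/719625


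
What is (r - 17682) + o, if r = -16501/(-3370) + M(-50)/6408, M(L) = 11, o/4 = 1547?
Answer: -124053347381/10797480 ≈ -11489.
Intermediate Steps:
o = 6188 (o = 4*1547 = 6188)
r = 52887739/10797480 (r = -16501/(-3370) + 11/6408 = -16501*(-1/3370) + 11*(1/6408) = 16501/3370 + 11/6408 = 52887739/10797480 ≈ 4.8982)
(r - 17682) + o = (52887739/10797480 - 17682) + 6188 = -190868153621/10797480 + 6188 = -124053347381/10797480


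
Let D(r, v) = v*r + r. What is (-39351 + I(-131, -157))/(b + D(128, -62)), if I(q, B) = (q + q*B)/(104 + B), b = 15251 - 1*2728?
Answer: -2106039/249895 ≈ -8.4277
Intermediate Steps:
D(r, v) = r + r*v (D(r, v) = r*v + r = r + r*v)
b = 12523 (b = 15251 - 2728 = 12523)
I(q, B) = (q + B*q)/(104 + B)
(-39351 + I(-131, -157))/(b + D(128, -62)) = (-39351 - 131*(1 - 157)/(104 - 157))/(12523 + 128*(1 - 62)) = (-39351 - 131*(-156)/(-53))/(12523 + 128*(-61)) = (-39351 - 131*(-1/53)*(-156))/(12523 - 7808) = (-39351 - 20436/53)/4715 = -2106039/53*1/4715 = -2106039/249895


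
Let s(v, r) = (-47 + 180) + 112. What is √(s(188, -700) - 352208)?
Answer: 3*I*√39107 ≈ 593.26*I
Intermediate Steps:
s(v, r) = 245 (s(v, r) = 133 + 112 = 245)
√(s(188, -700) - 352208) = √(245 - 352208) = √(-351963) = 3*I*√39107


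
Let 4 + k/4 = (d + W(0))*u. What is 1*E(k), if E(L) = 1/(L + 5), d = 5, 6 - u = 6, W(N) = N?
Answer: -1/11 ≈ -0.090909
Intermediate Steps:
u = 0 (u = 6 - 1*6 = 6 - 6 = 0)
k = -16 (k = -16 + 4*((5 + 0)*0) = -16 + 4*(5*0) = -16 + 4*0 = -16 + 0 = -16)
E(L) = 1/(5 + L)
1*E(k) = 1/(5 - 16) = 1/(-11) = 1*(-1/11) = -1/11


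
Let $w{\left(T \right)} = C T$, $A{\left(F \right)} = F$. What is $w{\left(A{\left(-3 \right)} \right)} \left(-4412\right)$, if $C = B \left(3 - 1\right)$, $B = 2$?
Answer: $52944$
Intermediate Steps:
$C = 4$ ($C = 2 \left(3 - 1\right) = 2 \cdot 2 = 4$)
$w{\left(T \right)} = 4 T$
$w{\left(A{\left(-3 \right)} \right)} \left(-4412\right) = 4 \left(-3\right) \left(-4412\right) = \left(-12\right) \left(-4412\right) = 52944$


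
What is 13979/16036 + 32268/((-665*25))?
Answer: -15002567/14031500 ≈ -1.0692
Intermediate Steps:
13979/16036 + 32268/((-665*25)) = 13979*(1/16036) + 32268/(-16625) = 13979/16036 + 32268*(-1/16625) = 13979/16036 - 32268/16625 = -15002567/14031500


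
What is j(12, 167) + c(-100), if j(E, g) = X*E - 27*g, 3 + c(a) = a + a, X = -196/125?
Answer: -591352/125 ≈ -4730.8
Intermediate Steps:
X = -196/125 (X = -196*1/125 = -196/125 ≈ -1.5680)
c(a) = -3 + 2*a (c(a) = -3 + (a + a) = -3 + 2*a)
j(E, g) = -27*g - 196*E/125 (j(E, g) = -196*E/125 - 27*g = -27*g - 196*E/125)
j(12, 167) + c(-100) = (-27*167 - 196/125*12) + (-3 + 2*(-100)) = (-4509 - 2352/125) + (-3 - 200) = -565977/125 - 203 = -591352/125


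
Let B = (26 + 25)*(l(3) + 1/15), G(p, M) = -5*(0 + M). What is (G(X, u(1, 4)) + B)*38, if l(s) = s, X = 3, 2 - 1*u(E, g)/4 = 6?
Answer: 44916/5 ≈ 8983.2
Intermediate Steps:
u(E, g) = -16 (u(E, g) = 8 - 4*6 = 8 - 24 = -16)
G(p, M) = -5*M
B = 782/5 (B = (26 + 25)*(3 + 1/15) = 51*(3 + 1/15) = 51*(46/15) = 782/5 ≈ 156.40)
(G(X, u(1, 4)) + B)*38 = (-5*(-16) + 782/5)*38 = (80 + 782/5)*38 = (1182/5)*38 = 44916/5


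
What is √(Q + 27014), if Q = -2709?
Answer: √24305 ≈ 155.90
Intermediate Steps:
√(Q + 27014) = √(-2709 + 27014) = √24305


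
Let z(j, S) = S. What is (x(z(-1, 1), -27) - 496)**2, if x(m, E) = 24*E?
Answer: 1308736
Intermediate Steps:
(x(z(-1, 1), -27) - 496)**2 = (24*(-27) - 496)**2 = (-648 - 496)**2 = (-1144)**2 = 1308736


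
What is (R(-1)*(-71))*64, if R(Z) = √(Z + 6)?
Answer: -4544*√5 ≈ -10161.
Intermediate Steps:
R(Z) = √(6 + Z)
(R(-1)*(-71))*64 = (√(6 - 1)*(-71))*64 = (√5*(-71))*64 = -71*√5*64 = -4544*√5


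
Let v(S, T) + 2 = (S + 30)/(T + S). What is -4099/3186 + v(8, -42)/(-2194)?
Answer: -38178911/29707857 ≈ -1.2851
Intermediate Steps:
v(S, T) = -2 + (30 + S)/(S + T) (v(S, T) = -2 + (S + 30)/(T + S) = -2 + (30 + S)/(S + T))
-4099/3186 + v(8, -42)/(-2194) = -4099/3186 + ((30 - 1*8 - 2*(-42))/(8 - 42))/(-2194) = -4099*1/3186 + ((30 - 8 + 84)/(-34))*(-1/2194) = -4099/3186 - 1/34*106*(-1/2194) = -4099/3186 - 53/17*(-1/2194) = -4099/3186 + 53/37298 = -38178911/29707857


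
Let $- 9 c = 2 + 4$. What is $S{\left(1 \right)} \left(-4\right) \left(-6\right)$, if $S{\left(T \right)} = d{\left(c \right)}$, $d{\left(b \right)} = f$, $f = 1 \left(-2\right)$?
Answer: $-48$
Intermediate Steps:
$f = -2$
$c = - \frac{2}{3}$ ($c = - \frac{2 + 4}{9} = \left(- \frac{1}{9}\right) 6 = - \frac{2}{3} \approx -0.66667$)
$d{\left(b \right)} = -2$
$S{\left(T \right)} = -2$
$S{\left(1 \right)} \left(-4\right) \left(-6\right) = \left(-2\right) \left(-4\right) \left(-6\right) = 8 \left(-6\right) = -48$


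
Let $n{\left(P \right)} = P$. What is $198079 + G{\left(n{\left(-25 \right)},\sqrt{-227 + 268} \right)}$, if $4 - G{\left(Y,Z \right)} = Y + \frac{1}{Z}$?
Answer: $198108 - \frac{\sqrt{41}}{41} \approx 1.9811 \cdot 10^{5}$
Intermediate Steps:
$G{\left(Y,Z \right)} = 4 - Y - \frac{1}{Z}$ ($G{\left(Y,Z \right)} = 4 - \left(Y + \frac{1}{Z}\right) = 4 - Y - \frac{1}{Z}$)
$198079 + G{\left(n{\left(-25 \right)},\sqrt{-227 + 268} \right)} = 198079 - \left(-29 + \frac{1}{\sqrt{-227 + 268}}\right) = 198079 + \left(4 + 25 - \frac{1}{\sqrt{41}}\right) = 198079 + \left(4 + 25 - \frac{\sqrt{41}}{41}\right) = 198079 + \left(29 - \frac{\sqrt{41}}{41}\right) = 198108 - \frac{\sqrt{41}}{41}$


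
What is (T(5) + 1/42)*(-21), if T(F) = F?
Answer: -211/2 ≈ -105.50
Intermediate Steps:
(T(5) + 1/42)*(-21) = (5 + 1/42)*(-21) = (211/42)*(-21) = -211/2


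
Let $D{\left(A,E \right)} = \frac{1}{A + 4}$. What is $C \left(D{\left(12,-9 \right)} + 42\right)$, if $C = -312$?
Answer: $- \frac{26247}{2} \approx -13124.0$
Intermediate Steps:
$D{\left(A,E \right)} = \frac{1}{4 + A}$
$C \left(D{\left(12,-9 \right)} + 42\right) = - 312 \left(\frac{1}{4 + 12} + 42\right) = - 312 \left(\frac{1}{16} + 42\right) = \left(-312\right) \frac{673}{16} = - \frac{26247}{2}$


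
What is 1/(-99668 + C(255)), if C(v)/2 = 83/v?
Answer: -255/25415174 ≈ -1.0033e-5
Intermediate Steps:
C(v) = 166/v (C(v) = 2*(83/v) = 166/v)
1/(-99668 + C(255)) = 1/(-99668 + 166/255) = 1/(-25415174/255) = -255/25415174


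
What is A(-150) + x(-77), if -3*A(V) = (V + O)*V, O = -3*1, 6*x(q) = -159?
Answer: -15353/2 ≈ -7676.5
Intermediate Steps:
x(q) = -53/2 (x(q) = (1/6)*(-159) = -53/2)
O = -3
A(V) = -V*(-3 + V)/3 (A(V) = -(V - 3)*V/3 = -(-3 + V)*V/3 = -V*(-3 + V)/3)
A(-150) + x(-77) = (1/3)*(-150)*(3 - 1*(-150)) - 53/2 = (1/3)*(-150)*(3 + 150) - 53/2 = (1/3)*(-150)*153 - 53/2 = -7650 - 53/2 = -15353/2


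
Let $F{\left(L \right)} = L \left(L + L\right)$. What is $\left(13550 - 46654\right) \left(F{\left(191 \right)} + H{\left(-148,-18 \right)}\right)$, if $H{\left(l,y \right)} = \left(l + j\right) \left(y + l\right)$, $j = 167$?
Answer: $-2310924032$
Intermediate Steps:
$H{\left(l,y \right)} = \left(167 + l\right) \left(l + y\right)$ ($H{\left(l,y \right)} = \left(l + 167\right) \left(y + l\right) = \left(167 + l\right) \left(l + y\right)$)
$F{\left(L \right)} = 2 L^{2}$ ($F{\left(L \right)} = L 2 L = 2 L^{2}$)
$\left(13550 - 46654\right) \left(F{\left(191 \right)} + H{\left(-148,-18 \right)}\right) = \left(13550 - 46654\right) \left(2 \cdot 191^{2} + \left(\left(-148\right)^{2} + 167 \left(-148\right) + 167 \left(-18\right) - -2664\right)\right) = - 33104 \left(2 \cdot 36481 + \left(21904 - 24716 - 3006 + 2664\right)\right) = - 33104 \left(72962 - 3154\right) = \left(-33104\right) 69808 = -2310924032$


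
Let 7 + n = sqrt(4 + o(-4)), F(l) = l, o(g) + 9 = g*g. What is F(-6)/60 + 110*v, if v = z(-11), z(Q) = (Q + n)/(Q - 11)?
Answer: 899/10 - 5*sqrt(11) ≈ 73.317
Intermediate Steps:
o(g) = -9 + g**2 (o(g) = -9 + g*g = -9 + g**2)
n = -7 + sqrt(11) (n = -7 + sqrt(4 + (-9 + (-4)**2)) = -7 + sqrt(4 + (-9 + 16)) = -7 + sqrt(4 + 7) = -7 + sqrt(11) ≈ -3.6834)
z(Q) = (-7 + Q + sqrt(11))/(-11 + Q) (z(Q) = (Q + (-7 + sqrt(11)))/(Q - 11) = (-7 + Q + sqrt(11))/(-11 + Q))
v = 9/11 - sqrt(11)/22 (v = (-7 - 11 + sqrt(11))/(-11 - 11) = (-18 + sqrt(11))/(-22) = -(-18 + sqrt(11))/22 = 9/11 - sqrt(11)/22 ≈ 0.66743)
F(-6)/60 + 110*v = -6/60 + 110*(9/11 - sqrt(11)/22) = -6*1/60 + (90 - 5*sqrt(11)) = -1/10 + (90 - 5*sqrt(11)) = 899/10 - 5*sqrt(11)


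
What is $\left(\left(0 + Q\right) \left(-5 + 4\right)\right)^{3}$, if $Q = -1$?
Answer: $1$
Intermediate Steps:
$\left(\left(0 + Q\right) \left(-5 + 4\right)\right)^{3} = \left(\left(0 - 1\right) \left(-5 + 4\right)\right)^{3} = \left(\left(-1\right) \left(-1\right)\right)^{3} = 1^{3} = 1$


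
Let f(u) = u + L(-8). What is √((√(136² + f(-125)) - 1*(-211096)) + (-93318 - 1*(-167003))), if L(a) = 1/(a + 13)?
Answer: √(7119525 + 20*√28705)/5 ≈ 533.78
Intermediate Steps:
L(a) = 1/(13 + a)
f(u) = ⅕ + u (f(u) = u + 1/(13 - 8) = u + 1/5 = u + ⅕ = ⅕ + u)
√((√(136² + f(-125)) - 1*(-211096)) + (-93318 - 1*(-167003))) = √((√(136² + (⅕ - 125)) - 1*(-211096)) + (-93318 - 1*(-167003))) = √((√(18496 - 624/5) + 211096) + (-93318 + 167003)) = √((√(91856/5) + 211096) + 73685) = √((4*√28705/5 + 211096) + 73685) = √((211096 + 4*√28705/5) + 73685) = √(284781 + 4*√28705/5)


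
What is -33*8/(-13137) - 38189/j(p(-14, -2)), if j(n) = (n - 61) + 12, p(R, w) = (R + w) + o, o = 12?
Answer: 167234295/232087 ≈ 720.57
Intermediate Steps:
p(R, w) = 12 + R + w (p(R, w) = (R + w) + 12 = 12 + R + w)
j(n) = -49 + n (j(n) = (-61 + n) + 12 = -49 + n)
-33*8/(-13137) - 38189/j(p(-14, -2)) = -33*8/(-13137) - 38189/(-49 + (12 - 14 - 2)) = -264*(-1/13137) - 38189/(-49 - 4) = 88/4379 - 38189/(-53) = 88/4379 - 38189*(-1/53) = 88/4379 + 38189/53 = 167234295/232087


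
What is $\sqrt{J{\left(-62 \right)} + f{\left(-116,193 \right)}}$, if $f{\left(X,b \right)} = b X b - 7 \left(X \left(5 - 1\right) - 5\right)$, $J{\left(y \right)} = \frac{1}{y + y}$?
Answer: $\frac{5 i \sqrt{663874331}}{62} \approx 2077.9 i$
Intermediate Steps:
$J{\left(y \right)} = \frac{1}{2 y}$
$f{\left(X,b \right)} = 35 - 28 X + X b^{2}$ ($f{\left(X,b \right)} = X b b - 7 \left(X 4 - 5\right) = X b^{2} - 7 \left(4 X - 5\right) = X b^{2} - 7 \left(-5 + 4 X\right) = X b^{2} - \left(-35 + 28 X\right) = 35 - 28 X + X b^{2}$)
$\sqrt{J{\left(-62 \right)} + f{\left(-116,193 \right)}} = \sqrt{\frac{1}{2 \left(-62\right)} - \left(-3283 + 4320884\right)} = \sqrt{\frac{1}{2} \left(- \frac{1}{62}\right) + \left(35 + 3248 - 4320884\right)} = \sqrt{- \frac{1}{124} + \left(35 + 3248 - 4320884\right)} = \sqrt{- \frac{1}{124} - 4317601} = \sqrt{- \frac{535382525}{124}} = \frac{5 i \sqrt{663874331}}{62}$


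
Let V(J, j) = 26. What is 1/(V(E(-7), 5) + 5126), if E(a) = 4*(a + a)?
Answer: 1/5152 ≈ 0.00019410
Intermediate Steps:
E(a) = 8*a (E(a) = 4*(2*a) = 8*a)
1/(V(E(-7), 5) + 5126) = 1/(26 + 5126) = 1/5152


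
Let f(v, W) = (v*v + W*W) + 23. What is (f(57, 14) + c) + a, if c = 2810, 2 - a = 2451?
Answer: 3829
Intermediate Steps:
a = -2449 (a = 2 - 1*2451 = 2 - 2451 = -2449)
f(v, W) = 23 + W**2 + v**2 (f(v, W) = (v**2 + W**2) + 23 = (W**2 + v**2) + 23 = 23 + W**2 + v**2)
(f(57, 14) + c) + a = ((23 + 14**2 + 57**2) + 2810) - 2449 = ((23 + 196 + 3249) + 2810) - 2449 = (3468 + 2810) - 2449 = 6278 - 2449 = 3829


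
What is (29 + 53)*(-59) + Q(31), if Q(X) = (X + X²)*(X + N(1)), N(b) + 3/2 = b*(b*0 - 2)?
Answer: 22442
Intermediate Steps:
N(b) = -3/2 - 2*b (N(b) = -3/2 + b*(b*0 - 2) = -3/2 + b*(0 - 2) = -3/2 + b*(-2) = -3/2 - 2*b)
Q(X) = (-7/2 + X)*(X + X²) (Q(X) = (X + X²)*(X + (-3/2 - 2*1)) = (X + X²)*(X + (-3/2 - 2)) = (X + X²)*(X - 7/2) = (X + X²)*(-7/2 + X) = (-7/2 + X)*(X + X²))
(29 + 53)*(-59) + Q(31) = (29 + 53)*(-59) + (½)*31*(-7 - 5*31 + 2*31²) = 82*(-59) + (½)*31*(-7 - 155 + 2*961) = -4838 + (½)*31*(-7 - 155 + 1922) = -4838 + (½)*31*1760 = -4838 + 27280 = 22442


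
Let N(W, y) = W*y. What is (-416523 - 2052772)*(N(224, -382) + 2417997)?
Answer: -5759455267555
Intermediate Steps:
(-416523 - 2052772)*(N(224, -382) + 2417997) = (-416523 - 2052772)*(224*(-382) + 2417997) = -2469295*(-85568 + 2417997) = -2469295*2332429 = -5759455267555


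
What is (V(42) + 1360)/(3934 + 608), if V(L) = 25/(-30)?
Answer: 8155/27252 ≈ 0.29924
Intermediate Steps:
V(L) = -⅚ (V(L) = 25*(-1/30) = -⅚)
(V(42) + 1360)/(3934 + 608) = (-⅚ + 1360)/(3934 + 608) = (8155/6)/4542 = (8155/6)*(1/4542) = 8155/27252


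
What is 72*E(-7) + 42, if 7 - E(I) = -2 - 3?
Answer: 906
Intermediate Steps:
E(I) = 12 (E(I) = 7 - (-2 - 3) = 7 - 1*(-5) = 7 + 5 = 12)
72*E(-7) + 42 = 72*12 + 42 = 864 + 42 = 906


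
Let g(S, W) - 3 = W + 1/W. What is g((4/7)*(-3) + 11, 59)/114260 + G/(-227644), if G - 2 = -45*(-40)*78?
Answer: -236416167321/383656400740 ≈ -0.61622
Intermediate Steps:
G = 140402 (G = 2 - 45*(-40)*78 = 2 + 1800*78 = 2 + 140400 = 140402)
g(S, W) = 3 + W + 1/W (g(S, W) = 3 + (W + 1/W) = 3 + W + 1/W)
g((4/7)*(-3) + 11, 59)/114260 + G/(-227644) = (3 + 59 + 1/59)/114260 + 140402/(-227644) = (3 + 59 + 1/59)*(1/114260) + 140402*(-1/227644) = (3659/59)*(1/114260) - 70201/113822 = 3659/6741340 - 70201/113822 = -236416167321/383656400740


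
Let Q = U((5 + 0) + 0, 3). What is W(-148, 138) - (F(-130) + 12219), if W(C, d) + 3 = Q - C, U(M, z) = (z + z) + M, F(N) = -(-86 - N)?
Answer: -12019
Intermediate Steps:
F(N) = 86 + N
U(M, z) = M + 2*z (U(M, z) = 2*z + M = M + 2*z)
Q = 11 (Q = ((5 + 0) + 0) + 2*3 = (5 + 0) + 6 = 5 + 6 = 11)
W(C, d) = 8 - C (W(C, d) = -3 + (11 - C) = 8 - C)
W(-148, 138) - (F(-130) + 12219) = (8 - 1*(-148)) - ((86 - 130) + 12219) = (8 + 148) - (-44 + 12219) = 156 - 1*12175 = 156 - 12175 = -12019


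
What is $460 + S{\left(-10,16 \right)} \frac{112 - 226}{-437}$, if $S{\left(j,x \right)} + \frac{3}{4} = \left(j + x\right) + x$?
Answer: $\frac{21415}{46} \approx 465.54$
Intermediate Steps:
$S{\left(j,x \right)} = - \frac{3}{4} + j + 2 x$ ($S{\left(j,x \right)} = - \frac{3}{4} + \left(\left(j + x\right) + x\right) = - \frac{3}{4} + \left(j + 2 x\right) = - \frac{3}{4} + j + 2 x$)
$460 + S{\left(-10,16 \right)} \frac{112 - 226}{-437} = 460 + \left(- \frac{3}{4} - 10 + 2 \cdot 16\right) \frac{112 - 226}{-437} = 460 + \left(- \frac{3}{4} - 10 + 32\right) \left(112 - 226\right) \left(- \frac{1}{437}\right) = 460 + \frac{85 \left(\left(-114\right) \left(- \frac{1}{437}\right)\right)}{4} = 460 + \frac{85}{4} \cdot \frac{6}{23} = 460 + \frac{255}{46} = \frac{21415}{46}$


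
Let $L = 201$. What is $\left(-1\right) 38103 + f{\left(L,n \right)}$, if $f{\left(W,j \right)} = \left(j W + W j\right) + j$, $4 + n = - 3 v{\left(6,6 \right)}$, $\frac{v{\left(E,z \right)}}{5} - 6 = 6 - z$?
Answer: $-75985$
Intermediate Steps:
$v{\left(E,z \right)} = 60 - 5 z$ ($v{\left(E,z \right)} = 30 + 5 \left(6 - z\right) = 30 - \left(-30 + 5 z\right) = 60 - 5 z$)
$n = -94$ ($n = -4 - 3 \left(60 - 30\right) = -4 - 90 = -94$)
$f{\left(W,j \right)} = j + 2 W j$ ($f{\left(W,j \right)} = \left(W j + W j\right) + j = 2 W j + j = j + 2 W j$)
$\left(-1\right) 38103 + f{\left(L,n \right)} = \left(-1\right) 38103 - 94 \left(1 + 2 \cdot 201\right) = -38103 - 94 \left(1 + 402\right) = -38103 - 37882 = -75985$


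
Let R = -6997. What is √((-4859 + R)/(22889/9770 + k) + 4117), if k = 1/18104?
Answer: I*√4500645016761365683/69065371 ≈ 30.717*I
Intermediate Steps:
k = 1/18104 ≈ 5.5236e-5
√((-4859 + R)/(22889/9770 + k) + 4117) = √((-4859 - 6997)/(22889/9770 + 1/18104) + 4117) = √(-11856/(22889*(1/9770) + 1/18104) + 4117) = √(-11856/(22889/9770 + 1/18104) + 4117) = √(-11856/207196113/88438040 + 4117) = √(-11856*88438040/207196113 + 4117) = √(-349507134080/69065371 + 4117) = √(-65165001673/69065371) = I*√4500645016761365683/69065371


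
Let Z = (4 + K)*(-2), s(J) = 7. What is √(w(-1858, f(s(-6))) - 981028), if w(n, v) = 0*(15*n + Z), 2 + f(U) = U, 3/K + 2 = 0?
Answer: 2*I*√245257 ≈ 990.47*I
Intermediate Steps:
K = -3/2 (K = 3/(-2 + 0) = 3/(-2) = 3*(-½) = -3/2 ≈ -1.5000)
Z = -5 (Z = (4 - 3/2)*(-2) = (5/2)*(-2) = -5)
f(U) = -2 + U
w(n, v) = 0 (w(n, v) = 0*(15*n - 5) = 0*(-5 + 15*n) = 0)
√(w(-1858, f(s(-6))) - 981028) = √(0 - 981028) = √(-981028) = 2*I*√245257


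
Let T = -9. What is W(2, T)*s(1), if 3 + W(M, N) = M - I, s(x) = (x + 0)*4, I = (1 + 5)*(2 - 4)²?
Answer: -100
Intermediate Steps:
I = 24 (I = 6*(-2)² = 6*4 = 24)
s(x) = 4*x (s(x) = x*4 = 4*x)
W(M, N) = -27 + M (W(M, N) = -3 + (M - 1*24) = -3 + (M - 24) = -3 + (-24 + M) = -27 + M)
W(2, T)*s(1) = (-27 + 2)*(4*1) = -25*4 = -100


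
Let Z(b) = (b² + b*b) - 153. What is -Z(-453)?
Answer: -410265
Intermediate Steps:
Z(b) = -153 + 2*b² (Z(b) = (b² + b²) - 153 = 2*b² - 153 = -153 + 2*b²)
-Z(-453) = -(-153 + 2*(-453)²) = -(-153 + 2*205209) = -(-153 + 410418) = -1*410265 = -410265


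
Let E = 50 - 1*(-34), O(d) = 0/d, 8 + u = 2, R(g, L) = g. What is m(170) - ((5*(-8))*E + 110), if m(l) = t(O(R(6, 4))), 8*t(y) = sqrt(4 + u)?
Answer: 3250 + I*sqrt(2)/8 ≈ 3250.0 + 0.17678*I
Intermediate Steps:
u = -6 (u = -8 + 2 = -6)
O(d) = 0
t(y) = I*sqrt(2)/8 (t(y) = sqrt(4 - 6)/8 = sqrt(-2)/8 = (I*sqrt(2))/8 = I*sqrt(2)/8)
m(l) = I*sqrt(2)/8
E = 84 (E = 50 + 34 = 84)
m(170) - ((5*(-8))*E + 110) = I*sqrt(2)/8 - ((5*(-8))*84 + 110) = I*sqrt(2)/8 - (-40*84 + 110) = I*sqrt(2)/8 - (-3360 + 110) = I*sqrt(2)/8 - 1*(-3250) = I*sqrt(2)/8 + 3250 = 3250 + I*sqrt(2)/8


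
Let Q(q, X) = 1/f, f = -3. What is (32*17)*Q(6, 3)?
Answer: -544/3 ≈ -181.33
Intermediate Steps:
Q(q, X) = -⅓ (Q(q, X) = 1/(-3) = -⅓)
(32*17)*Q(6, 3) = (32*17)*(-⅓) = 544*(-⅓) = -544/3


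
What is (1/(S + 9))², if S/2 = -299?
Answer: 1/346921 ≈ 2.8825e-6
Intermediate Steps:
S = -598 (S = 2*(-299) = -598)
(1/(S + 9))² = (1/(-598 + 9))² = (1/(-589))² = (-1/589)² = 1/346921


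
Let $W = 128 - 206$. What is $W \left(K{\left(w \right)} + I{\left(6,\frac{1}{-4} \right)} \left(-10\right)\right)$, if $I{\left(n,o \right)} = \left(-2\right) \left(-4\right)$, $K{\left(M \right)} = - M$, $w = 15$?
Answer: $7410$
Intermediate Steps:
$W = -78$
$I{\left(n,o \right)} = 8$
$W \left(K{\left(w \right)} + I{\left(6,\frac{1}{-4} \right)} \left(-10\right)\right) = - 78 \left(\left(-1\right) 15 + 8 \left(-10\right)\right) = - 78 \left(-15 - 80\right) = \left(-78\right) \left(-95\right) = 7410$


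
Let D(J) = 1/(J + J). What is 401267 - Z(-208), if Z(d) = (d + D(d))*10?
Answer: 83896181/208 ≈ 4.0335e+5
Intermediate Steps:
D(J) = 1/(2*J)
Z(d) = 5/d + 10*d (Z(d) = (d + 1/(2*d))*10 = 5/d + 10*d)
401267 - Z(-208) = 401267 - (5/(-208) + 10*(-208)) = 401267 - (5*(-1/208) - 2080) = 401267 - (-5/208 - 2080) = 401267 - 1*(-432645/208) = 401267 + 432645/208 = 83896181/208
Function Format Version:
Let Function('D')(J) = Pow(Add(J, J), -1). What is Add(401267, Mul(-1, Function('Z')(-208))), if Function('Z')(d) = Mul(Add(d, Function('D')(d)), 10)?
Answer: Rational(83896181, 208) ≈ 4.0335e+5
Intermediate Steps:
Function('D')(J) = Mul(Rational(1, 2), Pow(J, -1)) (Function('D')(J) = Pow(Mul(2, J), -1) = Mul(Rational(1, 2), Pow(J, -1)))
Function('Z')(d) = Add(Mul(5, Pow(d, -1)), Mul(10, d)) (Function('Z')(d) = Mul(Add(d, Mul(Rational(1, 2), Pow(d, -1))), 10) = Add(Mul(5, Pow(d, -1)), Mul(10, d)))
Add(401267, Mul(-1, Function('Z')(-208))) = Add(401267, Mul(-1, Add(Mul(5, Pow(-208, -1)), Mul(10, -208)))) = Add(401267, Mul(-1, Add(Mul(5, Rational(-1, 208)), -2080))) = Add(401267, Mul(-1, Add(Rational(-5, 208), -2080))) = Add(401267, Mul(-1, Rational(-432645, 208))) = Add(401267, Rational(432645, 208)) = Rational(83896181, 208)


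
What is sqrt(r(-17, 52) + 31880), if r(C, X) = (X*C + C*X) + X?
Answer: 2*sqrt(7541) ≈ 173.68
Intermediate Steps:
r(C, X) = X + 2*C*X (r(C, X) = (C*X + C*X) + X = 2*C*X + X = X + 2*C*X)
sqrt(r(-17, 52) + 31880) = sqrt(52*(1 + 2*(-17)) + 31880) = sqrt(52*(1 - 34) + 31880) = sqrt(52*(-33) + 31880) = sqrt(-1716 + 31880) = sqrt(30164) = 2*sqrt(7541)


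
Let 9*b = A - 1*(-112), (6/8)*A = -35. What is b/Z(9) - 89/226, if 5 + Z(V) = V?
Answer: 8671/6102 ≈ 1.4210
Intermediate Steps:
A = -140/3 (A = (4/3)*(-35) = -140/3 ≈ -46.667)
b = 196/27 (b = (-140/3 - 1*(-112))/9 = (-140/3 + 112)/9 = (⅑)*(196/3) = 196/27 ≈ 7.2593)
Z(V) = -5 + V
b/Z(9) - 89/226 = 196/(27*(-5 + 9)) - 89/226 = (196/27)/4 - 89*1/226 = (196/27)*(¼) - 89/226 = 49/27 - 89/226 = 8671/6102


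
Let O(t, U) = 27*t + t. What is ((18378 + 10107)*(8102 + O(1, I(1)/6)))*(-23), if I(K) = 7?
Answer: -5326410150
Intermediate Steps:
O(t, U) = 28*t
((18378 + 10107)*(8102 + O(1, I(1)/6)))*(-23) = ((18378 + 10107)*(8102 + 28*1))*(-23) = (28485*(8102 + 28))*(-23) = (28485*8130)*(-23) = 231583050*(-23) = -5326410150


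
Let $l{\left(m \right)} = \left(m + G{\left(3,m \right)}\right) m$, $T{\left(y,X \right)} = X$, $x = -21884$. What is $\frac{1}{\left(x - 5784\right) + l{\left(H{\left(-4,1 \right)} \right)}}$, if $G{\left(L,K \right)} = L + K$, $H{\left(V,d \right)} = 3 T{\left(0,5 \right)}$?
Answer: $- \frac{1}{27173} \approx -3.6801 \cdot 10^{-5}$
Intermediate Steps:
$H{\left(V,d \right)} = 15$ ($H{\left(V,d \right)} = 3 \cdot 5 = 15$)
$G{\left(L,K \right)} = K + L$
$l{\left(m \right)} = m \left(3 + 2 m\right)$ ($l{\left(m \right)} = \left(m + \left(m + 3\right)\right) m = \left(m + \left(3 + m\right)\right) m = \left(3 + 2 m\right) m = m \left(3 + 2 m\right)$)
$\frac{1}{\left(x - 5784\right) + l{\left(H{\left(-4,1 \right)} \right)}} = \frac{1}{\left(-21884 - 5784\right) + 15 \left(3 + 2 \cdot 15\right)} = \frac{1}{-27668 + 15 \left(3 + 30\right)} = \frac{1}{-27668 + 15 \cdot 33} = \frac{1}{-27668 + 495} = \frac{1}{-27173} = - \frac{1}{27173}$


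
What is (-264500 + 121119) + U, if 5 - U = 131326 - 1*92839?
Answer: -181863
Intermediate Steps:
U = -38482 (U = 5 - (131326 - 1*92839) = 5 - (131326 - 92839) = 5 - 1*38487 = 5 - 38487 = -38482)
(-264500 + 121119) + U = (-264500 + 121119) - 38482 = -143381 - 38482 = -181863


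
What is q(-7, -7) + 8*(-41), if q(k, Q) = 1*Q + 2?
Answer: -333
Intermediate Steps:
q(k, Q) = 2 + Q (q(k, Q) = Q + 2 = 2 + Q)
q(-7, -7) + 8*(-41) = (2 - 7) + 8*(-41) = -5 - 328 = -333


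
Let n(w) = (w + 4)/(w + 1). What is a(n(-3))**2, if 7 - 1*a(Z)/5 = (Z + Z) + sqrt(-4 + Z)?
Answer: 2975/2 - 600*I*sqrt(2) ≈ 1487.5 - 848.53*I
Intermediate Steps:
n(w) = (4 + w)/(1 + w)
a(Z) = 35 - 10*Z - 5*sqrt(-4 + Z) (a(Z) = 35 - 5*((Z + Z) + sqrt(-4 + Z)) = 35 - 5*(2*Z + sqrt(-4 + Z)) = 35 - 5*(sqrt(-4 + Z) + 2*Z) = 35 + (-10*Z - 5*sqrt(-4 + Z)) = 35 - 10*Z - 5*sqrt(-4 + Z))
a(n(-3))**2 = (35 - 10*(4 - 3)/(1 - 3) - 5*sqrt(-4 + (4 - 3)/(1 - 3)))**2 = (35 - 10/(-2) - 5*sqrt(-4 + 1/(-2)))**2 = (35 - (-5) - 5*sqrt(-4 - 1/2*1))**2 = (35 - 10*(-1/2) - 5*sqrt(-4 - 1/2))**2 = (35 + 5 - 15*I*sqrt(2)/2)**2 = (40 - 15*I*sqrt(2)/2)**2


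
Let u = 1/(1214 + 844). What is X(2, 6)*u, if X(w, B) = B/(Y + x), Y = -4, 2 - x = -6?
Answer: 1/1372 ≈ 0.00072886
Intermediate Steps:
x = 8 (x = 2 - 1*(-6) = 2 + 6 = 8)
u = 1/2058 ≈ 0.00048591
X(w, B) = B/4 (X(w, B) = B/(-4 + 8) = B/4)
X(2, 6)*u = ((1/4)*6)*(1/2058) = (3/2)*(1/2058) = 1/1372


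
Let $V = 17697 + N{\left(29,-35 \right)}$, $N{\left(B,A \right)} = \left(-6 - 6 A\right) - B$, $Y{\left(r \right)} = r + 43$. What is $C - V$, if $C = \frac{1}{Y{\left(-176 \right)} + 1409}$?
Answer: $- \frac{22804671}{1276} \approx -17872.0$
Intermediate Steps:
$Y{\left(r \right)} = 43 + r$
$N{\left(B,A \right)} = -6 - B - 6 A$
$C = \frac{1}{1276}$ ($C = \frac{1}{\left(43 - 176\right) + 1409} = \frac{1}{-133 + 1409} = \frac{1}{1276} \approx 0.0007837$)
$V = 17872$ ($V = 17697 - -175 = 17697 + 175 = 17872$)
$C - V = \frac{1}{1276} - 17872 = - \frac{22804671}{1276}$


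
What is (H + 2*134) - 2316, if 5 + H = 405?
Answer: -1648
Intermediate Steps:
H = 400 (H = -5 + 405 = 400)
(H + 2*134) - 2316 = (400 + 2*134) - 2316 = (400 + 268) - 2316 = 668 - 2316 = -1648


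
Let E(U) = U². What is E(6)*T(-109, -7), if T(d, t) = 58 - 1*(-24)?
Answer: 2952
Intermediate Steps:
T(d, t) = 82 (T(d, t) = 58 + 24 = 82)
E(6)*T(-109, -7) = 6²*82 = 36*82 = 2952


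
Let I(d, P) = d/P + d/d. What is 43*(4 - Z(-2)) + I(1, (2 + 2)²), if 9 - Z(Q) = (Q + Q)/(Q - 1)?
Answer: -7517/48 ≈ -156.60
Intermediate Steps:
Z(Q) = 9 - 2*Q/(-1 + Q) (Z(Q) = 9 - (Q + Q)/(Q - 1) = 9 - 2*Q/(-1 + Q))
I(d, P) = 1 + d/P (I(d, P) = d/P + 1 = 1 + d/P)
43*(4 - Z(-2)) + I(1, (2 + 2)²) = 43*(4 - (-9 + 7*(-2))/(-1 - 2)) + ((2 + 2)² + 1)/((2 + 2)²) = 43*(4 - (-9 - 14)/(-3)) + (4² + 1)/(4²) = 43*(4 - (-1)*(-23)/3) + (16 + 1)/16 = 43*(4 - 1*23/3) + (1/16)*17 = 43*(4 - 23/3) + 17/16 = 43*(-11/3) + 17/16 = -473/3 + 17/16 = -7517/48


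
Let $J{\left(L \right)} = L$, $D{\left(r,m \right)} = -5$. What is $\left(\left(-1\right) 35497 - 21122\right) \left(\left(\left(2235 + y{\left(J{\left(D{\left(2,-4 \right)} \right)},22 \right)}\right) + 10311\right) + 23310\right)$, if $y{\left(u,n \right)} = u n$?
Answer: $-2023902774$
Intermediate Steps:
$y{\left(u,n \right)} = n u$
$\left(\left(-1\right) 35497 - 21122\right) \left(\left(\left(2235 + y{\left(J{\left(D{\left(2,-4 \right)} \right)},22 \right)}\right) + 10311\right) + 23310\right) = \left(\left(-1\right) 35497 - 21122\right) \left(\left(\left(2235 + 22 \left(-5\right)\right) + 10311\right) + 23310\right) = \left(-35497 - 21122\right) \left(\left(\left(2235 - 110\right) + 10311\right) + 23310\right) = - 56619 \left(\left(2125 + 10311\right) + 23310\right) = - 56619 \left(12436 + 23310\right) = \left(-56619\right) 35746 = -2023902774$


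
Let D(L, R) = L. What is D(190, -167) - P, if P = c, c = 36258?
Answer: -36068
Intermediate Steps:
P = 36258
D(190, -167) - P = 190 - 1*36258 = 190 - 36258 = -36068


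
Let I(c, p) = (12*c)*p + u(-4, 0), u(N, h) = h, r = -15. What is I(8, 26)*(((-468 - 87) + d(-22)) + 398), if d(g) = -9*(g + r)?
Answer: 439296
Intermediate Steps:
d(g) = 135 - 9*g (d(g) = -9*(g - 15) = -9*(-15 + g) = 135 - 9*g)
I(c, p) = 12*c*p (I(c, p) = (12*c)*p + 0 = 12*c*p + 0 = 12*c*p)
I(8, 26)*(((-468 - 87) + d(-22)) + 398) = (12*8*26)*(((-468 - 87) + (135 - 9*(-22))) + 398) = 2496*((-555 + (135 + 198)) + 398) = 2496*((-555 + 333) + 398) = 2496*(-222 + 398) = 2496*176 = 439296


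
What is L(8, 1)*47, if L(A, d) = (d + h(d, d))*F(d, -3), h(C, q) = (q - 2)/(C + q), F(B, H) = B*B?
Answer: 47/2 ≈ 23.500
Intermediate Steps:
F(B, H) = B²
h(C, q) = (-2 + q)/(C + q)
L(A, d) = d²*(d + (-2 + d)/(2*d)) (L(A, d) = (d + (-2 + d)/(d + d))*d² = (d + (-2 + d)/((2*d)))*d² = (d + (1/(2*d))*(-2 + d))*d² = (d + (-2 + d)/(2*d))*d² = d²*(d + (-2 + d)/(2*d)))
L(8, 1)*47 = (1*(-1 + 1² + (½)*1))*47 = (1*(-1 + 1 + ½))*47 = (1*(½))*47 = (½)*47 = 47/2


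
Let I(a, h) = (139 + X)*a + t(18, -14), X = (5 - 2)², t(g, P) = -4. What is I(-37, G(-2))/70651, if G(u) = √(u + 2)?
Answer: -5480/70651 ≈ -0.077564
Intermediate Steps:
X = 9 (X = 3² = 9)
G(u) = √(2 + u)
I(a, h) = -4 + 148*a (I(a, h) = (139 + 9)*a - 4 = 148*a - 4 = -4 + 148*a)
I(-37, G(-2))/70651 = (-4 + 148*(-37))/70651 = (-4 - 5476)*(1/70651) = -5480*1/70651 = -5480/70651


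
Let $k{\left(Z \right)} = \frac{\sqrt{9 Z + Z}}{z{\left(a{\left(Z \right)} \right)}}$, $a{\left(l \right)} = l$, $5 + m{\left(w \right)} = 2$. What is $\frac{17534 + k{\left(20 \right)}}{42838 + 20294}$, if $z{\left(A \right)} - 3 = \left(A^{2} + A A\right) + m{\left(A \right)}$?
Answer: $\frac{8767}{31566} + \frac{\sqrt{2}}{5050560} \approx 0.27774$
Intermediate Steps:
$m{\left(w \right)} = -3$ ($m{\left(w \right)} = -5 + 2 = -3$)
$z{\left(A \right)} = 2 A^{2}$ ($z{\left(A \right)} = 3 - \left(3 - A^{2} - A A\right) = 3 + \left(\left(A^{2} + A^{2}\right) - 3\right) = 3 + \left(2 A^{2} - 3\right) = 3 + \left(-3 + 2 A^{2}\right) = 2 A^{2}$)
$k{\left(Z \right)} = \frac{\sqrt{10}}{2 Z^{\frac{3}{2}}}$ ($k{\left(Z \right)} = \frac{\sqrt{9 Z + Z}}{2 Z^{2}} = \sqrt{10 Z} \frac{1}{2 Z^{2}} = \sqrt{10} \sqrt{Z} \frac{1}{2 Z^{2}} = \frac{\sqrt{10}}{2 Z^{\frac{3}{2}}}$)
$\frac{17534 + k{\left(20 \right)}}{42838 + 20294} = \frac{17534 + \frac{\sqrt{10}}{2 \cdot 40 \sqrt{5}}}{42838 + 20294} = \frac{17534 + \frac{\sqrt{10} \frac{\sqrt{5}}{200}}{2}}{63132} = \left(17534 + \frac{\sqrt{2}}{80}\right) \frac{1}{63132} = \frac{8767}{31566} + \frac{\sqrt{2}}{5050560}$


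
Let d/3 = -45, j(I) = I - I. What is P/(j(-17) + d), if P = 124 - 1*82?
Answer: -14/45 ≈ -0.31111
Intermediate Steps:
j(I) = 0
d = -135 (d = 3*(-45) = -135)
P = 42 (P = 124 - 82 = 42)
P/(j(-17) + d) = 42/(0 - 135) = 42/(-135) = -1/135*42 = -14/45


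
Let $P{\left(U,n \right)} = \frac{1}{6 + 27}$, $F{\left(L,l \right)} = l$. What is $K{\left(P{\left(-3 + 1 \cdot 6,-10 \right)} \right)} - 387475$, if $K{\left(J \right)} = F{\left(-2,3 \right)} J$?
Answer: $- \frac{4262224}{11} \approx -3.8748 \cdot 10^{5}$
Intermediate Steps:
$P{\left(U,n \right)} = \frac{1}{33}$
$K{\left(J \right)} = 3 J$
$K{\left(P{\left(-3 + 1 \cdot 6,-10 \right)} \right)} - 387475 = 3 \cdot \frac{1}{33} - 387475 = \frac{1}{11} - 387475 = - \frac{4262224}{11}$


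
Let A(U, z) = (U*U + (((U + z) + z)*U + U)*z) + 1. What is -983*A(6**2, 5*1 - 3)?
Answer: -4176767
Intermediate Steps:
A(U, z) = 1 + U**2 + z*(U + U*(U + 2*z)) (A(U, z) = (U**2 + ((U + 2*z)*U + U)*z) + 1 = (U**2 + (U*(U + 2*z) + U)*z) + 1 = (U**2 + (U + U*(U + 2*z))*z) + 1 = (U**2 + z*(U + U*(U + 2*z))) + 1 = 1 + U**2 + z*(U + U*(U + 2*z)))
-983*A(6**2, 5*1 - 3) = -983*(1 + (6**2)**2 + 6**2*(5*1 - 3) + (5*1 - 3)*(6**2)**2 + 2*6**2*(5*1 - 3)**2) = -983*(1 + 36**2 + 36*(5 - 3) + (5 - 3)*36**2 + 2*36*(5 - 3)**2) = -983*(1 + 1296 + 36*2 + 2*1296 + 2*36*2**2) = -983*(1 + 1296 + 72 + 2592 + 2*36*4) = -983*(1 + 1296 + 72 + 2592 + 288) = -983*4249 = -4176767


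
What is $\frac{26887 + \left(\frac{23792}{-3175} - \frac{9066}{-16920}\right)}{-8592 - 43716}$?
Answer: $- \frac{48134091697}{93667935600} \approx -0.51388$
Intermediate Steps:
$\frac{26887 + \left(\frac{23792}{-3175} - \frac{9066}{-16920}\right)}{-8592 - 43716} = \frac{26887 + \left(23792 \left(- \frac{1}{3175}\right) - - \frac{1511}{2820}\right)}{-52308} = \left(26887 + \left(- \frac{23792}{3175} + \frac{1511}{2820}\right)\right) \left(- \frac{1}{52308}\right) = \left(26887 - \frac{12459203}{1790700}\right) \left(- \frac{1}{52308}\right) = \frac{48134091697}{1790700} \left(- \frac{1}{52308}\right) = - \frac{48134091697}{93667935600}$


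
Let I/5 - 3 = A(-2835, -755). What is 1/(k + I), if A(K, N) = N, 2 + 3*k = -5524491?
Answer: -3/5535773 ≈ -5.4193e-7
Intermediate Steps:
k = -5524493/3 (k = -2/3 + (1/3)*(-5524491) = -2/3 - 1841497 = -5524493/3 ≈ -1.8415e+6)
I = -3760 (I = 15 + 5*(-755) = 15 - 3775 = -3760)
1/(k + I) = 1/(-5524493/3 - 3760) = 1/(-5535773/3) = -3/5535773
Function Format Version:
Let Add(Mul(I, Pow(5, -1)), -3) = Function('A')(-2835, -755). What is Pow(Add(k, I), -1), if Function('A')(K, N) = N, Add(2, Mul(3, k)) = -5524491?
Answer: Rational(-3, 5535773) ≈ -5.4193e-7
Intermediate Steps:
k = Rational(-5524493, 3) (k = Add(Rational(-2, 3), Mul(Rational(1, 3), -5524491)) = Add(Rational(-2, 3), -1841497) = Rational(-5524493, 3) ≈ -1.8415e+6)
I = -3760 (I = Add(15, Mul(5, -755)) = Add(15, -3775) = -3760)
Pow(Add(k, I), -1) = Pow(Add(Rational(-5524493, 3), -3760), -1) = Pow(Rational(-5535773, 3), -1) = Rational(-3, 5535773)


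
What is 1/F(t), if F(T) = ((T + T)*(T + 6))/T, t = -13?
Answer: -1/14 ≈ -0.071429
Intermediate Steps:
F(T) = 12 + 2*T (F(T) = ((2*T)*(6 + T))/T = (2*T*(6 + T))/T = 12 + 2*T)
1/F(t) = 1/(12 + 2*(-13)) = 1/(12 - 26) = 1/(-14) = -1/14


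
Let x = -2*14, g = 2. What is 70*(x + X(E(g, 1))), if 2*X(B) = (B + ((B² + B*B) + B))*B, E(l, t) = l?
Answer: -1120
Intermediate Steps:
X(B) = B*(2*B + 2*B²)/2 (X(B) = ((B + ((B² + B*B) + B))*B)/2 = ((B + ((B² + B²) + B))*B)/2 = ((B + (2*B² + B))*B)/2 = ((B + (B + 2*B²))*B)/2 = ((2*B + 2*B²)*B)/2 = (B*(2*B + 2*B²))/2 = B*(2*B + 2*B²)/2)
x = -28
70*(x + X(E(g, 1))) = 70*(-28 + 2²*(1 + 2)) = 70*(-28 + 4*3) = 70*(-28 + 12) = 70*(-16) = -1120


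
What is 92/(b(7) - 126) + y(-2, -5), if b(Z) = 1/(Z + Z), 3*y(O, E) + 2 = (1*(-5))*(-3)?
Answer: 19055/5289 ≈ 3.6028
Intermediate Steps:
y(O, E) = 13/3 (y(O, E) = -⅔ + ((1*(-5))*(-3))/3 = -⅔ + (-5*(-3))/3 = -⅔ + (⅓)*15 = -⅔ + 5 = 13/3)
b(Z) = 1/(2*Z)
92/(b(7) - 126) + y(-2, -5) = 92/((½)/7 - 126) + 13/3 = 92/((½)*(⅐) - 126) + 13/3 = 92/(1/14 - 126) + 13/3 = 92/(-1763/14) + 13/3 = 92*(-14/1763) + 13/3 = -1288/1763 + 13/3 = 19055/5289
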